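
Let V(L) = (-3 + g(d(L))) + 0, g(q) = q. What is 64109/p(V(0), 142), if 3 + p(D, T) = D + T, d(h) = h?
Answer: 64109/136 ≈ 471.39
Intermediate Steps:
V(L) = -3 + L (V(L) = (-3 + L) + 0 = -3 + L)
p(D, T) = -3 + D + T (p(D, T) = -3 + (D + T) = -3 + D + T)
64109/p(V(0), 142) = 64109/(-3 + (-3 + 0) + 142) = 64109/(-3 - 3 + 142) = 64109/136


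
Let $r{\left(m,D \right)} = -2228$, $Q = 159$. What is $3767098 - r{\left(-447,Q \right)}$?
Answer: $3769326$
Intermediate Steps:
$3767098 - r{\left(-447,Q \right)} = 3767098 - -2228 = 3767098 + 2228 = 3769326$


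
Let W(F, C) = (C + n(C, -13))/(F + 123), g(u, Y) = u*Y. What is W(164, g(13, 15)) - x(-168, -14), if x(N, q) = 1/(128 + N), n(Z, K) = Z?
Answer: 15887/11480 ≈ 1.3839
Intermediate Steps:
g(u, Y) = Y*u
W(F, C) = 2*C/(123 + F) (W(F, C) = (C + C)/(F + 123) = (2*C)/(123 + F) = 2*C/(123 + F))
W(164, g(13, 15)) - x(-168, -14) = 2*(15*13)/(123 + 164) - 1/(128 - 168) = 2*195/287 - 1/(-40) = 2*195*(1/287) - 1*(-1/40) = 390/287 + 1/40 = 15887/11480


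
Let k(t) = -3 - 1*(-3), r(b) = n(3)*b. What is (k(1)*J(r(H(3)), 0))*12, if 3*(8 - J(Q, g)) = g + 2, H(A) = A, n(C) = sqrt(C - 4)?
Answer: 0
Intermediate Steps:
n(C) = sqrt(-4 + C)
r(b) = I*b (r(b) = sqrt(-4 + 3)*b = sqrt(-1)*b = I*b)
k(t) = 0 (k(t) = -3 + 3 = 0)
J(Q, g) = 22/3 - g/3 (J(Q, g) = 8 - (g + 2)/3 = 8 - (2 + g)/3 = 8 + (-2/3 - g/3) = 22/3 - g/3)
(k(1)*J(r(H(3)), 0))*12 = (0*(22/3 - 1/3*0))*12 = (0*(22/3 + 0))*12 = (0*(22/3))*12 = 0*12 = 0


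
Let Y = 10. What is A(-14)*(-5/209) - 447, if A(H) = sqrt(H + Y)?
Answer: -447 - 10*I/209 ≈ -447.0 - 0.047847*I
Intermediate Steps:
A(H) = sqrt(10 + H) (A(H) = sqrt(H + 10) = sqrt(10 + H))
A(-14)*(-5/209) - 447 = sqrt(10 - 14)*(-5/209) - 447 = sqrt(-4)*(-5*1/209) - 447 = (2*I)*(-5/209) - 447 = -10*I/209 - 447 = -447 - 10*I/209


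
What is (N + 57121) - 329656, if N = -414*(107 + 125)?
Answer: -368583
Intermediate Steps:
N = -96048 (N = -414*232 = -96048)
(N + 57121) - 329656 = (-96048 + 57121) - 329656 = -38927 - 329656 = -368583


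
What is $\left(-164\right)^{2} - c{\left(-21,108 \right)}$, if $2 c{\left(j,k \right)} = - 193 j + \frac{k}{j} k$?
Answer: $\frac{352061}{14} \approx 25147.0$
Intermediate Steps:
$c{\left(j,k \right)} = - \frac{193 j}{2} + \frac{k^{2}}{2 j}$ ($c{\left(j,k \right)} = \frac{- 193 j + \frac{k}{j} k}{2} = \frac{- 193 j + \frac{k^{2}}{j}}{2} = - \frac{193 j}{2} + \frac{k^{2}}{2 j}$)
$\left(-164\right)^{2} - c{\left(-21,108 \right)} = \left(-164\right)^{2} - \frac{108^{2} - 193 \left(-21\right)^{2}}{2 \left(-21\right)} = 26896 - \frac{1}{2} \left(- \frac{1}{21}\right) \left(11664 - 85113\right) = 26896 - \frac{1}{2} \left(- \frac{1}{21}\right) \left(-73449\right) = 26896 - \frac{24483}{14} = \frac{352061}{14}$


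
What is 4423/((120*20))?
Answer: 4423/2400 ≈ 1.8429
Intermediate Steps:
4423/((120*20)) = 4423/2400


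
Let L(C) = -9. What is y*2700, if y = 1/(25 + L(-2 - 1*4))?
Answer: 675/4 ≈ 168.75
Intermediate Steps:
y = 1/16 (y = 1/(25 - 9) = 1/16 ≈ 0.062500)
y*2700 = (1/16)*2700 = 675/4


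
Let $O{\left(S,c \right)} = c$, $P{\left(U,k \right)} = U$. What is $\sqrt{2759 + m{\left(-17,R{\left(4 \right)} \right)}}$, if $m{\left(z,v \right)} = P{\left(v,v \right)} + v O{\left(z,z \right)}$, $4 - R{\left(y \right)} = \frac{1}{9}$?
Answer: $\frac{\sqrt{24271}}{3} \approx 51.93$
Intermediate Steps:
$R{\left(y \right)} = \frac{35}{9}$ ($R{\left(y \right)} = 4 - \frac{1}{9} = \frac{35}{9}$)
$m{\left(z,v \right)} = v + v z$
$\sqrt{2759 + m{\left(-17,R{\left(4 \right)} \right)}} = \sqrt{2759 + \frac{35 \left(1 - 17\right)}{9}} = \sqrt{2759 + \frac{35}{9} \left(-16\right)} = \sqrt{2759 - \frac{560}{9}} = \sqrt{\frac{24271}{9}} = \frac{\sqrt{24271}}{3}$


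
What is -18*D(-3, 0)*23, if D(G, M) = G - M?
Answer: 1242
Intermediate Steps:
-18*D(-3, 0)*23 = -18*(-3 - 1*0)*23 = -18*(-3 + 0)*23 = -18*(-3)*23 = 54*23 = 1242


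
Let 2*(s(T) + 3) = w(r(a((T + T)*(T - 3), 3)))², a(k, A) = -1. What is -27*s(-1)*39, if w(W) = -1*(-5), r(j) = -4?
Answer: -20007/2 ≈ -10004.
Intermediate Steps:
w(W) = 5
s(T) = 19/2 (s(T) = -3 + (½)*5² = -3 + (½)*25 = -3 + 25/2 = 19/2)
-27*s(-1)*39 = -27*19/2*39 = -513/2*39 = -20007/2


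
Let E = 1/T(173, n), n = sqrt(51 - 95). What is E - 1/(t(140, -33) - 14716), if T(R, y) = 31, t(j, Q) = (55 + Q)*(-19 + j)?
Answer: 12085/373674 ≈ 0.032341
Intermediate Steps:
t(j, Q) = (-19 + j)*(55 + Q)
n = 2*I*sqrt(11) (n = sqrt(-44) = 2*I*sqrt(11) ≈ 6.6332*I)
E = 1/31 ≈ 0.032258
E - 1/(t(140, -33) - 14716) = 1/31 - 1/((-1045 - 19*(-33) + 55*140 - 33*140) - 14716) = 1/31 - 1/((-1045 + 627 + 7700 - 4620) - 14716) = 1/31 - 1/(2662 - 14716) = 1/31 - 1/(-12054) = 1/31 - 1*(-1/12054) = 1/31 + 1/12054 = 12085/373674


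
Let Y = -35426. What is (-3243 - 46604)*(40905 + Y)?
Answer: -273111713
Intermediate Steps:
(-3243 - 46604)*(40905 + Y) = (-3243 - 46604)*(40905 - 35426) = -49847*5479 = -273111713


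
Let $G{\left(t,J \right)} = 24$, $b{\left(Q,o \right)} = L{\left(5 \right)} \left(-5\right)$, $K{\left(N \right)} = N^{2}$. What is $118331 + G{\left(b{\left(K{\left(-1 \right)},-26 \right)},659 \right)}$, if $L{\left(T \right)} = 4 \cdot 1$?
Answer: $118355$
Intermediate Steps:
$L{\left(T \right)} = 4$
$b{\left(Q,o \right)} = -20$ ($b{\left(Q,o \right)} = 4 \left(-5\right) = -20$)
$118331 + G{\left(b{\left(K{\left(-1 \right)},-26 \right)},659 \right)} = 118331 + 24 = 118355$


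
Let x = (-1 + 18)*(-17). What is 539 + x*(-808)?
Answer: 234051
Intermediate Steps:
x = -289 (x = 17*(-17) = -289)
539 + x*(-808) = 539 - 289*(-808) = 539 + 233512 = 234051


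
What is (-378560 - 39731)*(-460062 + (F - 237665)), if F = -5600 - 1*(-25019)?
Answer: 283730131628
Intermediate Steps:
F = 19419 (F = -5600 + 25019 = 19419)
(-378560 - 39731)*(-460062 + (F - 237665)) = (-378560 - 39731)*(-460062 + (19419 - 237665)) = -418291*(-460062 - 218246) = -418291*(-678308) = 283730131628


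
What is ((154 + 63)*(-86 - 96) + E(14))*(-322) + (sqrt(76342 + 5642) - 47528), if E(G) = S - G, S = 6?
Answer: 12672116 + 8*sqrt(1281) ≈ 1.2672e+7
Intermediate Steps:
E(G) = 6 - G
((154 + 63)*(-86 - 96) + E(14))*(-322) + (sqrt(76342 + 5642) - 47528) = ((154 + 63)*(-86 - 96) + (6 - 1*14))*(-322) + (sqrt(76342 + 5642) - 47528) = (217*(-182) + (6 - 14))*(-322) + (sqrt(81984) - 47528) = (-39494 - 8)*(-322) + (8*sqrt(1281) - 47528) = -39502*(-322) + (-47528 + 8*sqrt(1281)) = 12719644 + (-47528 + 8*sqrt(1281)) = 12672116 + 8*sqrt(1281)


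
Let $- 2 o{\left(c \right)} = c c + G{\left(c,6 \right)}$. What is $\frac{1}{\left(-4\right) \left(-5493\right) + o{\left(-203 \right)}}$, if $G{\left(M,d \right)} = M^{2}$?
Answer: $- \frac{1}{19237} \approx -5.1983 \cdot 10^{-5}$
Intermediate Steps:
$o{\left(c \right)} = - c^{2}$ ($o{\left(c \right)} = - \frac{c c + c^{2}}{2} = - \frac{c^{2} + c^{2}}{2} = - \frac{2 c^{2}}{2} = - c^{2}$)
$\frac{1}{\left(-4\right) \left(-5493\right) + o{\left(-203 \right)}} = \frac{1}{\left(-4\right) \left(-5493\right) - \left(-203\right)^{2}} = \frac{1}{21972 - 41209} = \frac{1}{-19237} = - \frac{1}{19237}$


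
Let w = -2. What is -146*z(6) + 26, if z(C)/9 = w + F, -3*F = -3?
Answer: 1340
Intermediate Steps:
F = 1 (F = -1/3*(-3) = 1)
z(C) = -9 (z(C) = 9*(-2 + 1) = 9*(-1) = -9)
-146*z(6) + 26 = -146*(-9) + 26 = 1314 + 26 = 1340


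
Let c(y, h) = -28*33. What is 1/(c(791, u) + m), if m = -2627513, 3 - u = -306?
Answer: -1/2628437 ≈ -3.8045e-7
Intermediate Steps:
u = 309 (u = 3 - 1*(-306) = 3 + 306 = 309)
c(y, h) = -924
1/(c(791, u) + m) = 1/(-924 - 2627513) = 1/(-2628437) = -1/2628437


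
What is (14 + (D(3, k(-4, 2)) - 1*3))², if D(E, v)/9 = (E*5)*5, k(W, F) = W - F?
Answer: 470596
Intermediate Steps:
D(E, v) = 225*E (D(E, v) = 9*((E*5)*5) = 9*((5*E)*5) = 9*(25*E) = 225*E)
(14 + (D(3, k(-4, 2)) - 1*3))² = (14 + (225*3 - 1*3))² = (14 + (675 - 3))² = (14 + 672)² = 686² = 470596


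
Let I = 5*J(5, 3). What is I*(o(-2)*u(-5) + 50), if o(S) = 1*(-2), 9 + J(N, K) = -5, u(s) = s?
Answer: -4200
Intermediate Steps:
J(N, K) = -14 (J(N, K) = -9 - 5 = -14)
I = -70 (I = 5*(-14) = -70)
o(S) = -2
I*(o(-2)*u(-5) + 50) = -70*(-2*(-5) + 50) = -70*(10 + 50) = -70*60 = -4200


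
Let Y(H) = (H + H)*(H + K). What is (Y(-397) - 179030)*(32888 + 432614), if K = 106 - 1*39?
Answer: 38632010980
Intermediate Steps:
K = 67 (K = 106 - 39 = 67)
Y(H) = 2*H*(67 + H) (Y(H) = (H + H)*(H + 67) = (2*H)*(67 + H) = 2*H*(67 + H))
(Y(-397) - 179030)*(32888 + 432614) = (2*(-397)*(67 - 397) - 179030)*(32888 + 432614) = (2*(-397)*(-330) - 179030)*465502 = (262020 - 179030)*465502 = 82990*465502 = 38632010980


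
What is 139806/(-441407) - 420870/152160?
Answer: -6901594835/2238816304 ≈ -3.0827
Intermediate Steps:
139806/(-441407) - 420870/152160 = 139806*(-1/441407) - 420870*1/152160 = -139806/441407 - 14029/5072 = -6901594835/2238816304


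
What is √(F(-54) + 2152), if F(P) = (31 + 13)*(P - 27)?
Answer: 2*I*√353 ≈ 37.577*I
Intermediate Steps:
F(P) = -1188 + 44*P (F(P) = 44*(-27 + P) = -1188 + 44*P)
√(F(-54) + 2152) = √((-1188 + 44*(-54)) + 2152) = √((-1188 - 2376) + 2152) = √(-3564 + 2152) = √(-1412) = 2*I*√353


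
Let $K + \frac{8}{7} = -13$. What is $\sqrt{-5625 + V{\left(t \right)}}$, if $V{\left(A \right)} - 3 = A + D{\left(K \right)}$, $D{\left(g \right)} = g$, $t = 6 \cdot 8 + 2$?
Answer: $\frac{i \sqrt{273721}}{7} \approx 74.74 i$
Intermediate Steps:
$K = - \frac{99}{7}$ ($K = - \frac{8}{7} - 13 = - \frac{99}{7} \approx -14.143$)
$t = 50$ ($t = 48 + 2 = 50$)
$V{\left(A \right)} = - \frac{78}{7} + A$ ($V{\left(A \right)} = 3 + \left(A - \frac{99}{7}\right) = 3 + \left(- \frac{99}{7} + A\right) = - \frac{78}{7} + A$)
$\sqrt{-5625 + V{\left(t \right)}} = \sqrt{-5625 + \left(- \frac{78}{7} + 50\right)} = \sqrt{-5625 + \frac{272}{7}} = \sqrt{- \frac{39103}{7}} = \frac{i \sqrt{273721}}{7}$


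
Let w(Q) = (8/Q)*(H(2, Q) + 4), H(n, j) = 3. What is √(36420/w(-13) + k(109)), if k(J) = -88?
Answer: I*√1674358/14 ≈ 92.426*I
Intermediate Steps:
w(Q) = 56/Q (w(Q) = (8/Q)*(3 + 4) = (8/Q)*7 = 56/Q)
√(36420/w(-13) + k(109)) = √(36420/((56/(-13))) - 88) = √(36420/((56*(-1/13))) - 88) = √(36420/(-56/13) - 88) = √(36420*(-13/56) - 88) = √(-118365/14 - 88) = √(-119597/14) = I*√1674358/14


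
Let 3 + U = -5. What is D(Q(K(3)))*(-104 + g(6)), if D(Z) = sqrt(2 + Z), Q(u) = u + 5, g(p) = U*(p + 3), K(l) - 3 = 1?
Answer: -176*sqrt(11) ≈ -583.73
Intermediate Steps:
U = -8 (U = -3 - 5 = -8)
K(l) = 4 (K(l) = 3 + 1 = 4)
g(p) = -24 - 8*p (g(p) = -8*(p + 3) = -8*(3 + p) = -24 - 8*p)
Q(u) = 5 + u
D(Q(K(3)))*(-104 + g(6)) = sqrt(2 + (5 + 4))*(-104 + (-24 - 8*6)) = sqrt(2 + 9)*(-104 + (-24 - 48)) = sqrt(11)*(-104 - 72) = sqrt(11)*(-176) = -176*sqrt(11)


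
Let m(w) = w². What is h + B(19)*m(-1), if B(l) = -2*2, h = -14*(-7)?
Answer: 94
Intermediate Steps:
h = 98
B(l) = -4
h + B(19)*m(-1) = 98 - 4*(-1)² = 98 - 4*1 = 98 - 4 = 94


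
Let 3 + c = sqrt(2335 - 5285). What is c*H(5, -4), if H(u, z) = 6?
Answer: -18 + 30*I*sqrt(118) ≈ -18.0 + 325.88*I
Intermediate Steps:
c = -3 + 5*I*sqrt(118) (c = -3 + sqrt(2335 - 5285) = -3 + sqrt(-2950) = -3 + 5*I*sqrt(118) ≈ -3.0 + 54.314*I)
c*H(5, -4) = (-3 + 5*I*sqrt(118))*6 = -18 + 30*I*sqrt(118)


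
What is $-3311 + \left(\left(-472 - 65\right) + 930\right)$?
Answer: $-2918$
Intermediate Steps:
$-3311 + \left(\left(-472 - 65\right) + 930\right) = -3311 + \left(-537 + 930\right) = -3311 + 393 = -2918$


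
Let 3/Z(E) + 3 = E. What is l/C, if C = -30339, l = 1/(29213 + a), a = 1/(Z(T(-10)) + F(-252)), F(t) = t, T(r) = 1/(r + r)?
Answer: -5144/4559091639915 ≈ -1.1283e-9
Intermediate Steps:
T(r) = 1/(2*r)
Z(E) = 3/(-3 + E)
a = -61/15432 (a = 1/(3/(-3 + (½)/(-10)) - 252) = 1/(3/(-3 + (½)*(-⅒)) - 252) = 1/(3/(-3 - 1/20) - 252) = 1/(3/(-61/20) - 252) = 1/(3*(-20/61) - 252) = 1/(-60/61 - 252) = 1/(-15432/61) = -61/15432 ≈ -0.0039528)
l = 15432/450814955 (l = 1/(29213 - 61/15432) = 1/(450814955/15432) = 15432/450814955 ≈ 3.4231e-5)
l/C = (15432/450814955)/(-30339) = (15432/450814955)*(-1/30339) = -5144/4559091639915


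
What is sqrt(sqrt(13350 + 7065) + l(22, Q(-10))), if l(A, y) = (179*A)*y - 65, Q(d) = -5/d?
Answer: sqrt(1904 + sqrt(20415)) ≈ 45.242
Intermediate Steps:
l(A, y) = -65 + 179*A*y (l(A, y) = 179*A*y - 65 = -65 + 179*A*y)
sqrt(sqrt(13350 + 7065) + l(22, Q(-10))) = sqrt(sqrt(13350 + 7065) + (-65 + 179*22*(-5/(-10)))) = sqrt(sqrt(20415) + (-65 + 179*22*(-5*(-1/10)))) = sqrt(sqrt(20415) + (-65 + 179*22*(1/2))) = sqrt(sqrt(20415) + (-65 + 1969)) = sqrt(sqrt(20415) + 1904) = sqrt(1904 + sqrt(20415))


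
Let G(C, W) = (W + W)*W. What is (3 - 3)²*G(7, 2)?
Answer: 0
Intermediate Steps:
G(C, W) = 2*W² (G(C, W) = (2*W)*W = 2*W²)
(3 - 3)²*G(7, 2) = (3 - 3)²*(2*2²) = 0²*(2*4) = 0*8 = 0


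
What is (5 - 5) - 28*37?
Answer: -1036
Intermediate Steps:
(5 - 5) - 28*37 = 0 - 1036 = -1036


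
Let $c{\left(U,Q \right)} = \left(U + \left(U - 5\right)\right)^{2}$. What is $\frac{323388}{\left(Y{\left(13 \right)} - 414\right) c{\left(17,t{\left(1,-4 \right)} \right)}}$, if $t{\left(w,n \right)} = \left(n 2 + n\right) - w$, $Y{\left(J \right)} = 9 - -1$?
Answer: $- \frac{80847}{84941} \approx -0.9518$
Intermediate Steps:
$Y{\left(J \right)} = 10$ ($Y{\left(J \right)} = 9 + 1 = 10$)
$t{\left(w,n \right)} = - w + 3 n$ ($t{\left(w,n \right)} = \left(2 n + n\right) - w = 3 n - w = - w + 3 n$)
$c{\left(U,Q \right)} = \left(-5 + 2 U\right)^{2}$ ($c{\left(U,Q \right)} = \left(U + \left(-5 + U\right)\right)^{2} = \left(-5 + 2 U\right)^{2}$)
$\frac{323388}{\left(Y{\left(13 \right)} - 414\right) c{\left(17,t{\left(1,-4 \right)} \right)}} = \frac{323388}{\left(10 - 414\right) \left(-5 + 2 \cdot 17\right)^{2}} = \frac{323388}{\left(-404\right) \left(-5 + 34\right)^{2}} = \frac{323388}{\left(-404\right) 29^{2}} = \frac{323388}{\left(-404\right) 841} = \frac{323388}{-339764} = 323388 \left(- \frac{1}{339764}\right) = - \frac{80847}{84941}$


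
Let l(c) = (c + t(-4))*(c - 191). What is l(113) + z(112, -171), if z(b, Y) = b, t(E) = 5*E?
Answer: -7142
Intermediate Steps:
l(c) = (-191 + c)*(-20 + c) (l(c) = (c + 5*(-4))*(c - 191) = (c - 20)*(-191 + c) = (-20 + c)*(-191 + c) = (-191 + c)*(-20 + c))
l(113) + z(112, -171) = (3820 + 113² - 211*113) + 112 = (3820 + 12769 - 23843) + 112 = -7254 + 112 = -7142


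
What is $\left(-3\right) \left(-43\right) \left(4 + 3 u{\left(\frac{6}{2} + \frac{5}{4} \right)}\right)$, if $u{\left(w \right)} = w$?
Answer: $\frac{8643}{4} \approx 2160.8$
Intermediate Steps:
$\left(-3\right) \left(-43\right) \left(4 + 3 u{\left(\frac{6}{2} + \frac{5}{4} \right)}\right) = \left(-3\right) \left(-43\right) \left(4 + 3 \left(\frac{6}{2} + \frac{5}{4}\right)\right) = 129 \left(4 + 3 \left(6 \cdot \frac{1}{2} + 5 \cdot \frac{1}{4}\right)\right) = 129 \left(4 + 3 \left(3 + \frac{5}{4}\right)\right) = 129 \left(4 + 3 \cdot \frac{17}{4}\right) = 129 \left(4 + \frac{51}{4}\right) = 129 \cdot \frac{67}{4} = \frac{8643}{4}$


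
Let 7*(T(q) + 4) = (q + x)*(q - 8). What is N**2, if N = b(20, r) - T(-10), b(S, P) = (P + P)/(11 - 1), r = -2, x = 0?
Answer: 599076/1225 ≈ 489.04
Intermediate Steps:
T(q) = -4 + q*(-8 + q)/7 (T(q) = -4 + ((q + 0)*(q - 8))/7 = -4 + (q*(-8 + q))/7 = -4 + q*(-8 + q)/7)
b(S, P) = P/5 (b(S, P) = (2*P)/10 = (2*P)*(1/10) = P/5)
N = -774/35 (N = (1/5)*(-2) - (-4 - 8/7*(-10) + (1/7)*(-10)**2) = -2/5 - (-4 + 80/7 + (1/7)*100) = -2/5 - (-4 + 80/7 + 100/7) = -2/5 - 1*152/7 = -2/5 - 152/7 = -774/35 ≈ -22.114)
N**2 = (-774/35)**2 = 599076/1225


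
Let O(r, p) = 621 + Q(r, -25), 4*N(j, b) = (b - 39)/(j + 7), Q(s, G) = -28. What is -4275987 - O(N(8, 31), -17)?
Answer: -4276580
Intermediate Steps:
N(j, b) = (-39 + b)/(4*(7 + j)) (N(j, b) = ((b - 39)/(j + 7))/4 = ((-39 + b)/(7 + j))/4 = (-39 + b)/(4*(7 + j)))
O(r, p) = 593 (O(r, p) = 621 - 28 = 593)
-4275987 - O(N(8, 31), -17) = -4275987 - 1*593 = -4275987 - 593 = -4276580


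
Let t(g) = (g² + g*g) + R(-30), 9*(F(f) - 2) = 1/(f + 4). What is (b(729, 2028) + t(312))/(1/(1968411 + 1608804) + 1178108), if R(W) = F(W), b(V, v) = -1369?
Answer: 53940959726765/328718957519238 ≈ 0.16409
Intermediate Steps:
F(f) = 2 + 1/(9*(4 + f)) (F(f) = 2 + 1/(9*(f + 4)) = 2 + 1/(9*(4 + f)))
R(W) = (73 + 18*W)/(9*(4 + W))
t(g) = 467/234 + 2*g² (t(g) = (g² + g*g) + (73 + 18*(-30))/(9*(4 - 30)) = (g² + g²) + (⅑)*(73 - 540)/(-26) = 2*g² + (⅑)*(-1/26)*(-467) = 2*g² + 467/234 = 467/234 + 2*g²)
(b(729, 2028) + t(312))/(1/(1968411 + 1608804) + 1178108) = (-1369 + (467/234 + 2*312²))/(1/(1968411 + 1608804) + 1178108) = (-1369 + (467/234 + 2*97344))/(1/3577215 + 1178108) = (-1369 + (467/234 + 194688))/(1/3577215 + 1178108) = (-1369 + 45557459/234)/(4214345609221/3577215) = (45237113/234)*(3577215/4214345609221) = 53940959726765/328718957519238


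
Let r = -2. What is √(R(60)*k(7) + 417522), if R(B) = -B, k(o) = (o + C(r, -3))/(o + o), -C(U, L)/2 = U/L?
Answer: 2*√5114347/7 ≈ 646.14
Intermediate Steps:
C(U, L) = -2*U/L
k(o) = (-4/3 + o)/(2*o) (k(o) = (o - 2*(-2)/(-3))/(o + o) = (o - 2*(-2)*(-⅓))/((2*o)) = (o - 4/3)*(1/(2*o)) = (-4/3 + o)*(1/(2*o)) = (-4/3 + o)/(2*o))
√(R(60)*k(7) + 417522) = √((-1*60)*((⅙)*(-4 + 3*7)/7) + 417522) = √(-10*(-4 + 21)/7 + 417522) = √(-10*17/7 + 417522) = √(-60*17/42 + 417522) = √(-170/7 + 417522) = √(2922484/7) = 2*√5114347/7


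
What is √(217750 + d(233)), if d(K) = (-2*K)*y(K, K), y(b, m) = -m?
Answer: 2*√81582 ≈ 571.25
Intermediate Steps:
d(K) = 2*K² (d(K) = (-2*K)*(-K) = 2*K²)
√(217750 + d(233)) = √(217750 + 2*233²) = √(217750 + 2*54289) = √(217750 + 108578) = √326328 = 2*√81582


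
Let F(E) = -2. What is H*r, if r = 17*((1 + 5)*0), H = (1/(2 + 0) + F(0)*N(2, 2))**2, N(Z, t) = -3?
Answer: 0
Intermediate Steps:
H = 169/4 (H = (1/(2 + 0) - 2*(-3))**2 = (1/2 + 6)**2 = (13/2)**2 = 169/4 ≈ 42.250)
r = 0 (r = 17*(6*0) = 17*0 = 0)
H*r = (169/4)*0 = 0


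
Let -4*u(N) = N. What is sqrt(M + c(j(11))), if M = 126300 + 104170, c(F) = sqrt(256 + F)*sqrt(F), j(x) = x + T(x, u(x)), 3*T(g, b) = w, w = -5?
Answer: sqrt(2074230 + 12*sqrt(1393))/3 ≈ 480.12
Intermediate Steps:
u(N) = -N/4
T(g, b) = -5/3 (T(g, b) = (1/3)*(-5) = -5/3)
j(x) = -5/3 + x (j(x) = x - 5/3 = -5/3 + x)
c(F) = sqrt(F)*sqrt(256 + F)
M = 230470
sqrt(M + c(j(11))) = sqrt(230470 + sqrt(-5/3 + 11)*sqrt(256 + (-5/3 + 11))) = sqrt(230470 + sqrt(28/3)*sqrt(256 + 28/3)) = sqrt(230470 + (2*sqrt(21)/3)*sqrt(796/3)) = sqrt(230470 + (2*sqrt(21)/3)*(2*sqrt(597)/3)) = sqrt(230470 + 4*sqrt(1393)/3)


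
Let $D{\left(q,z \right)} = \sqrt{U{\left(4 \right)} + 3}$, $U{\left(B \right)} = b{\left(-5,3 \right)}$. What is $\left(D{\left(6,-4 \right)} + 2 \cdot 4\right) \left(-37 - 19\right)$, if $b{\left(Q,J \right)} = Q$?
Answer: $-448 - 56 i \sqrt{2} \approx -448.0 - 79.196 i$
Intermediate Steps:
$U{\left(B \right)} = -5$
$D{\left(q,z \right)} = i \sqrt{2}$ ($D{\left(q,z \right)} = \sqrt{-5 + 3} = \sqrt{-2} = i \sqrt{2}$)
$\left(D{\left(6,-4 \right)} + 2 \cdot 4\right) \left(-37 - 19\right) = \left(i \sqrt{2} + 2 \cdot 4\right) \left(-37 - 19\right) = \left(i \sqrt{2} + 8\right) \left(-56\right) = \left(8 + i \sqrt{2}\right) \left(-56\right) = -448 - 56 i \sqrt{2}$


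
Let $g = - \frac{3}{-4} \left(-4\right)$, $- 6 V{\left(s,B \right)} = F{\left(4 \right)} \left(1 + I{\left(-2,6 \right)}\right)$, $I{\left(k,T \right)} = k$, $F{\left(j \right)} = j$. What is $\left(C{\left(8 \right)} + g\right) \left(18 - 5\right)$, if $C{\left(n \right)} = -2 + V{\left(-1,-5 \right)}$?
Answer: $- \frac{169}{3} \approx -56.333$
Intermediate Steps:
$V{\left(s,B \right)} = \frac{2}{3}$ ($V{\left(s,B \right)} = - \frac{4 \left(1 - 2\right)}{6} = - \frac{4 \left(-1\right)}{6} = \left(- \frac{1}{6}\right) \left(-4\right) = \frac{2}{3}$)
$C{\left(n \right)} = - \frac{4}{3}$ ($C{\left(n \right)} = -2 + \frac{2}{3} = - \frac{4}{3}$)
$g = -3$ ($g = \left(-3\right) \left(- \frac{1}{4}\right) \left(-4\right) = \frac{3}{4} \left(-4\right) = -3$)
$\left(C{\left(8 \right)} + g\right) \left(18 - 5\right) = \left(- \frac{4}{3} - 3\right) \left(18 - 5\right) = - \frac{13 \left(18 - 5\right)}{3} = \left(- \frac{13}{3}\right) 13 = - \frac{169}{3}$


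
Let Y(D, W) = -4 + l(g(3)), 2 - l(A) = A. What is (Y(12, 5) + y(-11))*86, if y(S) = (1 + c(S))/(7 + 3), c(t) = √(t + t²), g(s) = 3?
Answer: -2107/5 + 43*√110/5 ≈ -331.20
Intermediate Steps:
l(A) = 2 - A
y(S) = ⅒ + √(S*(1 + S))/10 (y(S) = (1 + √(S*(1 + S)))/(7 + 3) = (1 + √(S*(1 + S)))/10 = (1 + √(S*(1 + S)))*(⅒) = ⅒ + √(S*(1 + S))/10)
Y(D, W) = -5 (Y(D, W) = -4 + (2 - 1*3) = -4 + (2 - 3) = -4 - 1 = -5)
(Y(12, 5) + y(-11))*86 = (-5 + (⅒ + √(-11*(1 - 11))/10))*86 = (-5 + (⅒ + √(-11*(-10))/10))*86 = (-5 + (⅒ + √110/10))*86 = (-49/10 + √110/10)*86 = -2107/5 + 43*√110/5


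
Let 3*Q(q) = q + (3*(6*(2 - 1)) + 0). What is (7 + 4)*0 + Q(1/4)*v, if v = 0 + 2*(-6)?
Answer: -73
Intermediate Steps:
v = -12 (v = 0 - 12 = -12)
Q(q) = 6 + q/3 (Q(q) = (q + (3*(6*(2 - 1)) + 0))/3 = (q + (3*(6*1) + 0))/3 = (q + (3*6 + 0))/3 = (q + (18 + 0))/3 = (q + 18)/3 = (18 + q)/3 = 6 + q/3)
(7 + 4)*0 + Q(1/4)*v = (7 + 4)*0 + (6 + (⅓)/4)*(-12) = 11*0 + (6 + (⅓)*(¼))*(-12) = 0 + (6 + 1/12)*(-12) = 0 + (73/12)*(-12) = 0 - 73 = -73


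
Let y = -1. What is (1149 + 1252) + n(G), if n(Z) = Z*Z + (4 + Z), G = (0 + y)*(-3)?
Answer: 2417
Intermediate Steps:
G = 3 (G = (0 - 1)*(-3) = -1*(-3) = 3)
n(Z) = 4 + Z + Z² (n(Z) = Z² + (4 + Z) = 4 + Z + Z²)
(1149 + 1252) + n(G) = (1149 + 1252) + (4 + 3 + 3²) = 2401 + (4 + 3 + 9) = 2401 + 16 = 2417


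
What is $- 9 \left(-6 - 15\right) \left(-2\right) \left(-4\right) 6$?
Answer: $9072$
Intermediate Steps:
$- 9 \left(-6 - 15\right) \left(-2\right) \left(-4\right) 6 = - 9 \left(-6 - 15\right) 8 \cdot 6 = \left(-9\right) \left(-21\right) 48 = 189 \cdot 48 = 9072$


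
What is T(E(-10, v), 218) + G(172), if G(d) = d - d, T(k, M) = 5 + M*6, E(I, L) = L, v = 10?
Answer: 1313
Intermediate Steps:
T(k, M) = 5 + 6*M
G(d) = 0
T(E(-10, v), 218) + G(172) = (5 + 6*218) + 0 = (5 + 1308) + 0 = 1313 + 0 = 1313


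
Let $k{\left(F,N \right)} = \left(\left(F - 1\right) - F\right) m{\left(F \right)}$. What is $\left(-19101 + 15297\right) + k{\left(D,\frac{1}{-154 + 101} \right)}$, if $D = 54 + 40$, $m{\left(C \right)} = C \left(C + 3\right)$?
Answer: $-12922$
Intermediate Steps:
$m{\left(C \right)} = C \left(3 + C\right)$
$D = 94$
$k{\left(F,N \right)} = - F \left(3 + F\right)$ ($k{\left(F,N \right)} = \left(\left(F - 1\right) - F\right) F \left(3 + F\right) = \left(\left(-1 + F\right) - F\right) F \left(3 + F\right) = - F \left(3 + F\right)$)
$\left(-19101 + 15297\right) + k{\left(D,\frac{1}{-154 + 101} \right)} = \left(-19101 + 15297\right) - 94 \left(3 + 94\right) = -3804 - 94 \cdot 97 = -3804 - 9118 = -12922$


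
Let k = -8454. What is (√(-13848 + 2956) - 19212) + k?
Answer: -27666 + 2*I*√2723 ≈ -27666.0 + 104.36*I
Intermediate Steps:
(√(-13848 + 2956) - 19212) + k = (√(-13848 + 2956) - 19212) - 8454 = (√(-10892) - 19212) - 8454 = (2*I*√2723 - 19212) - 8454 = (-19212 + 2*I*√2723) - 8454 = -27666 + 2*I*√2723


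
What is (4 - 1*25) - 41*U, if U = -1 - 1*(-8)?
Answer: -308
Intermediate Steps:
U = 7 (U = -1 + 8 = 7)
(4 - 1*25) - 41*U = (4 - 1*25) - 41*7 = (4 - 25) - 287 = -21 - 287 = -308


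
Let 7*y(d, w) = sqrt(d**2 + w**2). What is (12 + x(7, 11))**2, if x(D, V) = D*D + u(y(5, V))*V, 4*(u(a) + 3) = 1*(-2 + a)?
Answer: 207283/392 + 495*sqrt(146)/28 ≈ 742.39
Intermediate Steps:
y(d, w) = sqrt(d**2 + w**2)/7
u(a) = -7/2 + a/4 (u(a) = -3 + (1*(-2 + a))/4 = -3 + (-2 + a)/4 = -3 + (-1/2 + a/4) = -7/2 + a/4)
x(D, V) = D**2 + V*(-7/2 + sqrt(25 + V**2)/28) (x(D, V) = D*D + (-7/2 + (sqrt(5**2 + V**2)/7)/4)*V = D**2 + (-7/2 + (sqrt(25 + V**2)/7)/4)*V = D**2 + (-7/2 + sqrt(25 + V**2)/28)*V = D**2 + V*(-7/2 + sqrt(25 + V**2)/28))
(12 + x(7, 11))**2 = (12 + (7**2 + (1/28)*11*(-98 + sqrt(25 + 11**2))))**2 = (12 + (49 + (1/28)*11*(-98 + sqrt(25 + 121))))**2 = (12 + (49 + (1/28)*11*(-98 + sqrt(146))))**2 = (12 + (49 + (-77/2 + 11*sqrt(146)/28)))**2 = (12 + (21/2 + 11*sqrt(146)/28))**2 = (45/2 + 11*sqrt(146)/28)**2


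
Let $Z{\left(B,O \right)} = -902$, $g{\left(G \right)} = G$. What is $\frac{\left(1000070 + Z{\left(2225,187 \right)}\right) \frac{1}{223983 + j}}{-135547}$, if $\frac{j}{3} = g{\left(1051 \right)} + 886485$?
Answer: $- \frac{333056}{130422916759} \approx -2.5537 \cdot 10^{-6}$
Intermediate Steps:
$j = 2662608$ ($j = 3 \left(1051 + 886485\right) = 3 \cdot 887536 = 2662608$)
$\frac{\left(1000070 + Z{\left(2225,187 \right)}\right) \frac{1}{223983 + j}}{-135547} = \frac{\left(1000070 - 902\right) \frac{1}{223983 + 2662608}}{-135547} = \frac{999168}{2886591} \left(- \frac{1}{135547}\right) = 999168 \cdot \frac{1}{2886591} \left(- \frac{1}{135547}\right) = \frac{333056}{962197} \left(- \frac{1}{135547}\right) = - \frac{333056}{130422916759}$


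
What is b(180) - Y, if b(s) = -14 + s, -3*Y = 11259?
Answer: 3919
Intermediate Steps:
Y = -3753 (Y = -⅓*11259 = -3753)
b(180) - Y = (-14 + 180) - 1*(-3753) = 166 + 3753 = 3919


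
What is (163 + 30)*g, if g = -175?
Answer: -33775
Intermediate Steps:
(163 + 30)*g = (163 + 30)*(-175) = 193*(-175) = -33775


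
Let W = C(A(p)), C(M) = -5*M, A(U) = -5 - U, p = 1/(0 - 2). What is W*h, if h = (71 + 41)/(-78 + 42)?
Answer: -70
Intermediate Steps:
p = -½ (p = 1/(-2) = -½ ≈ -0.50000)
h = -28/9 (h = 112/(-36) = 112*(-1/36) = -28/9 ≈ -3.1111)
W = 45/2 (W = -5*(-5 - 1*(-½)) = -5*(-5 + ½) = -5*(-9/2) = 45/2 ≈ 22.500)
W*h = (45/2)*(-28/9) = -70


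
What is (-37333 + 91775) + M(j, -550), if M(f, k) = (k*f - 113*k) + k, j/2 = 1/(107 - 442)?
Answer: 7775034/67 ≈ 1.1605e+5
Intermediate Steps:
j = -2/335 (j = 2/(107 - 442) = 2/(-335) = 2*(-1/335) = -2/335 ≈ -0.0059702)
M(f, k) = -112*k + f*k (M(f, k) = (f*k - 113*k) + k = (-113*k + f*k) + k = -112*k + f*k)
(-37333 + 91775) + M(j, -550) = (-37333 + 91775) - 550*(-112 - 2/335) = 54442 - 550*(-37522/335) = 54442 + 4127420/67 = 7775034/67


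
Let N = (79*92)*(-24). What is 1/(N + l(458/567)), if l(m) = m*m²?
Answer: -182284263/31796112491704 ≈ -5.7329e-6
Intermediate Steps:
N = -174432 (N = 7268*(-24) = -174432)
l(m) = m³
1/(N + l(458/567)) = 1/(-174432 + (458/567)³) = 1/(-174432 + 96071912/182284263) = 1/(-31796112491704/182284263) = -182284263/31796112491704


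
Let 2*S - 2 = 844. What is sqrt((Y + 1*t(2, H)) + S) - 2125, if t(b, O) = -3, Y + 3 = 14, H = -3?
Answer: -2125 + sqrt(431) ≈ -2104.2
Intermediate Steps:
Y = 11 (Y = -3 + 14 = 11)
S = 423 (S = 1 + (1/2)*844 = 1 + 422 = 423)
sqrt((Y + 1*t(2, H)) + S) - 2125 = sqrt((11 + 1*(-3)) + 423) - 2125 = sqrt((11 - 3) + 423) - 2125 = sqrt(8 + 423) - 2125 = sqrt(431) - 2125 = -2125 + sqrt(431)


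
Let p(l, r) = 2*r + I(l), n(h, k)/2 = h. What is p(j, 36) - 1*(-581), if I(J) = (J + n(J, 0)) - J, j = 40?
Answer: 733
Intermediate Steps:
n(h, k) = 2*h
I(J) = 2*J (I(J) = (J + 2*J) - J = 3*J - J = 2*J)
p(l, r) = 2*l + 2*r (p(l, r) = 2*r + 2*l = 2*l + 2*r)
p(j, 36) - 1*(-581) = (2*40 + 2*36) - 1*(-581) = (80 + 72) + 581 = 152 + 581 = 733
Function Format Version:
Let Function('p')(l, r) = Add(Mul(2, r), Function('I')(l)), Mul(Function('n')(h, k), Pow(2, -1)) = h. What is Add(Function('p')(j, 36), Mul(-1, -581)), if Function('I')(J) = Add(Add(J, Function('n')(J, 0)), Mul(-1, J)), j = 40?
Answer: 733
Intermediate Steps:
Function('n')(h, k) = Mul(2, h)
Function('I')(J) = Mul(2, J) (Function('I')(J) = Add(Add(J, Mul(2, J)), Mul(-1, J)) = Add(Mul(3, J), Mul(-1, J)) = Mul(2, J))
Function('p')(l, r) = Add(Mul(2, l), Mul(2, r)) (Function('p')(l, r) = Add(Mul(2, r), Mul(2, l)) = Add(Mul(2, l), Mul(2, r)))
Add(Function('p')(j, 36), Mul(-1, -581)) = Add(Add(Mul(2, 40), Mul(2, 36)), Mul(-1, -581)) = Add(Add(80, 72), 581) = Add(152, 581) = 733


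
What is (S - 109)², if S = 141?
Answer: 1024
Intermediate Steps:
(S - 109)² = (141 - 109)² = 32² = 1024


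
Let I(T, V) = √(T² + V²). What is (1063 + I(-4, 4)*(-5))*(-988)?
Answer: -1050244 + 19760*√2 ≈ -1.0223e+6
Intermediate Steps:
(1063 + I(-4, 4)*(-5))*(-988) = (1063 + √((-4)² + 4²)*(-5))*(-988) = (1063 + √(16 + 16)*(-5))*(-988) = (1063 + √32*(-5))*(-988) = (1063 + (4*√2)*(-5))*(-988) = (1063 - 20*√2)*(-988) = -1050244 + 19760*√2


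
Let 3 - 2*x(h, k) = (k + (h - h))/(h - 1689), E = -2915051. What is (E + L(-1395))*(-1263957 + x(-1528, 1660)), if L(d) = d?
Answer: 11858689443596021/3217 ≈ 3.6863e+12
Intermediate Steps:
x(h, k) = 3/2 - k/(2*(-1689 + h)) (x(h, k) = 3/2 - (k + (h - h))/(2*(h - 1689)) = 3/2 - (k + 0)/(2*(-1689 + h)) = 3/2 - k/(2*(-1689 + h)))
(E + L(-1395))*(-1263957 + x(-1528, 1660)) = (-2915051 - 1395)*(-1263957 + (-5067 - 1*1660 + 3*(-1528))/(2*(-1689 - 1528))) = -2916446*(-1263957 + (½)*(-5067 - 1660 - 4584)/(-3217)) = -2916446*(-1263957 + (½)*(-1/3217)*(-11311)) = -2916446*(-1263957 + 11311/6434) = -2916446*(-8132288027/6434) = 11858689443596021/3217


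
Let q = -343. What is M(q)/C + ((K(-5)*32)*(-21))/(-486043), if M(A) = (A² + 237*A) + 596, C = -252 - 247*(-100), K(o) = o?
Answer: 8939543871/5941389632 ≈ 1.5046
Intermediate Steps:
C = 24448 (C = -252 + 24700 = 24448)
M(A) = 596 + A² + 237*A
M(q)/C + ((K(-5)*32)*(-21))/(-486043) = (596 + (-343)² + 237*(-343))/24448 + (-5*32*(-21))/(-486043) = (596 + 117649 - 81291)*(1/24448) - 160*(-21)*(-1/486043) = 36954*(1/24448) + 3360*(-1/486043) = 18477/12224 - 3360/486043 = 8939543871/5941389632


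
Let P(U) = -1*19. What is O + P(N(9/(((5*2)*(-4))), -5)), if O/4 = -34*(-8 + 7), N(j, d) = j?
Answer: 117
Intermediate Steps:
O = 136 (O = 4*(-34*(-8 + 7)) = 4*(-34*(-1)) = 4*34 = 136)
P(U) = -19
O + P(N(9/(((5*2)*(-4))), -5)) = 136 - 19 = 117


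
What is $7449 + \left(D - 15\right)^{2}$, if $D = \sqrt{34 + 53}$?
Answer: $7761 - 30 \sqrt{87} \approx 7481.2$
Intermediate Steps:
$D = \sqrt{87} \approx 9.3274$
$7449 + \left(D - 15\right)^{2} = 7449 + \left(\sqrt{87} - 15\right)^{2} = 7449 + \left(-15 + \sqrt{87}\right)^{2}$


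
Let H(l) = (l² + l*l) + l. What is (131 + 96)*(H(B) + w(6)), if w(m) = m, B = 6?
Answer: 19068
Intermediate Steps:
H(l) = l + 2*l² (H(l) = (l² + l²) + l = 2*l² + l = l + 2*l²)
(131 + 96)*(H(B) + w(6)) = (131 + 96)*(6*(1 + 2*6) + 6) = 227*(6*(1 + 12) + 6) = 227*(6*13 + 6) = 227*(78 + 6) = 227*84 = 19068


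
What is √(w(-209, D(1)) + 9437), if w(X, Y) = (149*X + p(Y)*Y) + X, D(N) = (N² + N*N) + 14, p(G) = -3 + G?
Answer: I*√21705 ≈ 147.33*I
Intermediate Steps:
D(N) = 14 + 2*N² (D(N) = (N² + N²) + 14 = 2*N² + 14 = 14 + 2*N²)
w(X, Y) = 150*X + Y*(-3 + Y) (w(X, Y) = (149*X + (-3 + Y)*Y) + X = (149*X + Y*(-3 + Y)) + X = 150*X + Y*(-3 + Y))
√(w(-209, D(1)) + 9437) = √((150*(-209) + (14 + 2*1²)*(-3 + (14 + 2*1²))) + 9437) = √((-31350 + (14 + 2*1)*(-3 + (14 + 2*1))) + 9437) = √((-31350 + (14 + 2)*(-3 + (14 + 2))) + 9437) = √((-31350 + 16*(-3 + 16)) + 9437) = √((-31350 + 16*13) + 9437) = √((-31350 + 208) + 9437) = √(-31142 + 9437) = √(-21705) = I*√21705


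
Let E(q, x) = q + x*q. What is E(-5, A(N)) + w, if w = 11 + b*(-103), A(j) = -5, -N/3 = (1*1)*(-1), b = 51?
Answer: -5222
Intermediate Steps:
N = 3 (N = -3*1*1*(-1) = -3*(-1) = 3)
w = -5242 (w = 11 + 51*(-103) = 11 - 5253 = -5242)
E(q, x) = q + q*x
E(-5, A(N)) + w = -5*(1 - 5) - 5242 = -5*(-4) - 5242 = 20 - 5242 = -5222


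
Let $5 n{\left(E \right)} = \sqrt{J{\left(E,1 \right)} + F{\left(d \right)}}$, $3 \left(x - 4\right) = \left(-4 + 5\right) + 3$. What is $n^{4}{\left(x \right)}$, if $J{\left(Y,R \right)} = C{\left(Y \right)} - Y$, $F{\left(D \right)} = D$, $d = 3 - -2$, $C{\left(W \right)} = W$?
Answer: $\frac{1}{25} \approx 0.04$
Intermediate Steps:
$d = 5$ ($d = 3 + 2 = 5$)
$J{\left(Y,R \right)} = 0$ ($J{\left(Y,R \right)} = Y - Y = 0$)
$x = \frac{16}{3}$ ($x = 4 + \frac{\left(-4 + 5\right) + 3}{3} = 4 + \frac{1 + 3}{3} = 4 + \frac{1}{3} \cdot 4 = 4 + \frac{4}{3} = \frac{16}{3} \approx 5.3333$)
$n{\left(E \right)} = \frac{\sqrt{5}}{5}$ ($n{\left(E \right)} = \frac{\sqrt{0 + 5}}{5} = \frac{\sqrt{5}}{5}$)
$n^{4}{\left(x \right)} = \left(\frac{\sqrt{5}}{5}\right)^{4} = \frac{1}{25}$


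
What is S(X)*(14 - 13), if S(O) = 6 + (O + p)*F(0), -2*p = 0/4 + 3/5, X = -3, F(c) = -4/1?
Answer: 96/5 ≈ 19.200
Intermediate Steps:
F(c) = -4 (F(c) = -4*1 = -4)
p = -3/10 (p = -(0/4 + 3/5)/2 = -(0*(¼) + 3*(⅕))/2 = -(0 + ⅗)/2 = -½*⅗ = -3/10 ≈ -0.30000)
S(O) = 36/5 - 4*O (S(O) = 6 + (O - 3/10)*(-4) = 6 + (-3/10 + O)*(-4) = 6 + (6/5 - 4*O) = 36/5 - 4*O)
S(X)*(14 - 13) = (36/5 - 4*(-3))*(14 - 13) = (36/5 + 12)*1 = (96/5)*1 = 96/5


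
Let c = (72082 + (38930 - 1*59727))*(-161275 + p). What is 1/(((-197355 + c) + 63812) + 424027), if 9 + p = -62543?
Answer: -1/11478677211 ≈ -8.7118e-11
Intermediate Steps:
p = -62552 (p = -9 - 62543 = -62552)
c = -11478967695 (c = (72082 + (38930 - 1*59727))*(-161275 - 62552) = (72082 + (38930 - 59727))*(-223827) = (72082 - 20797)*(-223827) = 51285*(-223827) = -11478967695)
1/(((-197355 + c) + 63812) + 424027) = 1/(((-197355 - 11478967695) + 63812) + 424027) = 1/((-11479165050 + 63812) + 424027) = 1/(-11479101238 + 424027) = 1/(-11478677211) = -1/11478677211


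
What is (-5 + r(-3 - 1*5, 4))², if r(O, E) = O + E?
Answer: 81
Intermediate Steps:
r(O, E) = E + O
(-5 + r(-3 - 1*5, 4))² = (-5 + (4 + (-3 - 1*5)))² = (-5 + (4 + (-3 - 5)))² = (-5 + (4 - 8))² = (-5 - 4)² = (-9)² = 81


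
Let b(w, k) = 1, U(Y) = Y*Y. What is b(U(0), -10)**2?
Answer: 1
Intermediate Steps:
U(Y) = Y**2
b(U(0), -10)**2 = 1**2 = 1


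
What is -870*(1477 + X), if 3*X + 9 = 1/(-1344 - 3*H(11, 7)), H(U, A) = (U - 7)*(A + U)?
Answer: -200051251/156 ≈ -1.2824e+6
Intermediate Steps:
H(U, A) = (-7 + U)*(A + U)
X = -14041/4680 (X = -3 + 1/(3*(-1344 - 3*(11**2 - 7*7 - 7*11 + 7*11))) = -3 + 1/(3*(-1344 - 3*(121 - 49 - 77 + 77))) = -3 + 1/(3*(-1344 - 3*72)) = -3 + 1/(3*(-1344 - 216)) = -3 + (1/3)/(-1560) = -3 + (1/3)*(-1/1560) = -3 - 1/4680 = -14041/4680 ≈ -3.0002)
-870*(1477 + X) = -870*(1477 - 14041/4680) = -870*6898319/4680 = -200051251/156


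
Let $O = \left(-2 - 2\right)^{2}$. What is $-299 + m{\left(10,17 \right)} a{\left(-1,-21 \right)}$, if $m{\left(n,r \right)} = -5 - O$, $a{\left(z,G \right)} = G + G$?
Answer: $583$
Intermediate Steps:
$O = 16$ ($O = \left(-4\right)^{2} = 16$)
$a{\left(z,G \right)} = 2 G$
$m{\left(n,r \right)} = -21$ ($m{\left(n,r \right)} = -5 - 16 = -21$)
$-299 + m{\left(10,17 \right)} a{\left(-1,-21 \right)} = -299 - 21 \cdot 2 \left(-21\right) = -299 - -882 = -299 + 882 = 583$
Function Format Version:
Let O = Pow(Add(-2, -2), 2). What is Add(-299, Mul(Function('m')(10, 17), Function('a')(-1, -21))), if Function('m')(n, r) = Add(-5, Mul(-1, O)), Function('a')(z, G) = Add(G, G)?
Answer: 583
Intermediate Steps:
O = 16 (O = Pow(-4, 2) = 16)
Function('a')(z, G) = Mul(2, G)
Function('m')(n, r) = -21 (Function('m')(n, r) = Add(-5, Mul(-1, 16)) = Add(-5, -16) = -21)
Add(-299, Mul(Function('m')(10, 17), Function('a')(-1, -21))) = Add(-299, Mul(-21, Mul(2, -21))) = Add(-299, Mul(-21, -42)) = Add(-299, 882) = 583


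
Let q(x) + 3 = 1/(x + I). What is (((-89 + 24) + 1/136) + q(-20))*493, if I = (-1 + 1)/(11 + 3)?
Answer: -1341801/40 ≈ -33545.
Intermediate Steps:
I = 0 (I = 0/14 = 0*(1/14) = 0)
q(x) = -3 + 1/x (q(x) = -3 + 1/(x + 0) = -3 + 1/x)
(((-89 + 24) + 1/136) + q(-20))*493 = (((-89 + 24) + 1/136) + (-3 + 1/(-20)))*493 = ((-65 + 1/136) + (-3 - 1/20))*493 = (-8839/136 - 61/20)*493 = -46269/680*493 = -1341801/40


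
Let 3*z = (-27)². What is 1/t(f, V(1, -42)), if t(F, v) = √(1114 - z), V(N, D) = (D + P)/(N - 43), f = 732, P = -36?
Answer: √871/871 ≈ 0.033884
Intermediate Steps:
z = 243 (z = (⅓)*(-27)² = (⅓)*729 = 243)
V(N, D) = (-36 + D)/(-43 + N) (V(N, D) = (D - 36)/(N - 43) = (-36 + D)/(-43 + N))
t(F, v) = √871 (t(F, v) = √(1114 - 1*243) = √(1114 - 243) = √871)
1/t(f, V(1, -42)) = 1/(√871) = √871/871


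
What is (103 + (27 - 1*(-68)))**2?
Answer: 39204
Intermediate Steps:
(103 + (27 - 1*(-68)))**2 = (103 + (27 + 68))**2 = (103 + 95)**2 = 198**2 = 39204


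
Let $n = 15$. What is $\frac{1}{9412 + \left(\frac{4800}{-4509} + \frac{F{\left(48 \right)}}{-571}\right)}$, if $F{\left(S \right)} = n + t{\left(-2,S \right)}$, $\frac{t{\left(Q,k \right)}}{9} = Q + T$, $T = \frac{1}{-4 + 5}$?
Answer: $\frac{858213}{8076578138} \approx 0.00010626$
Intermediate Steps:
$T = 1$ ($T = 1^{-1} = 1$)
$t{\left(Q,k \right)} = 9 + 9 Q$ ($t{\left(Q,k \right)} = 9 \left(Q + 1\right) = 9 \left(1 + Q\right) = 9 + 9 Q$)
$F{\left(S \right)} = 6$ ($F{\left(S \right)} = 15 + \left(9 + 9 \left(-2\right)\right) = 15 + \left(9 - 18\right) = 15 - 9 = 6$)
$\frac{1}{9412 + \left(\frac{4800}{-4509} + \frac{F{\left(48 \right)}}{-571}\right)} = \frac{1}{9412 + \left(\frac{4800}{-4509} + \frac{6}{-571}\right)} = \frac{1}{9412 + \left(4800 \left(- \frac{1}{4509}\right) + 6 \left(- \frac{1}{571}\right)\right)} = \frac{1}{9412 - \frac{922618}{858213}} = \frac{1}{\frac{8076578138}{858213}} = \frac{858213}{8076578138}$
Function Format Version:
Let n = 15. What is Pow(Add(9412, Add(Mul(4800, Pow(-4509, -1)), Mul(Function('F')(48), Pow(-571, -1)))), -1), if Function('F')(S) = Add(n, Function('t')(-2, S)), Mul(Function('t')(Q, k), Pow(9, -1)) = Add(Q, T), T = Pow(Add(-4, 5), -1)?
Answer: Rational(858213, 8076578138) ≈ 0.00010626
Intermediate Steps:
T = 1 (T = Pow(1, -1) = 1)
Function('t')(Q, k) = Add(9, Mul(9, Q)) (Function('t')(Q, k) = Mul(9, Add(Q, 1)) = Mul(9, Add(1, Q)) = Add(9, Mul(9, Q)))
Function('F')(S) = 6 (Function('F')(S) = Add(15, Add(9, Mul(9, -2))) = Add(15, Add(9, -18)) = Add(15, -9) = 6)
Pow(Add(9412, Add(Mul(4800, Pow(-4509, -1)), Mul(Function('F')(48), Pow(-571, -1)))), -1) = Pow(Add(9412, Add(Mul(4800, Pow(-4509, -1)), Mul(6, Pow(-571, -1)))), -1) = Pow(Add(9412, Add(Mul(4800, Rational(-1, 4509)), Mul(6, Rational(-1, 571)))), -1) = Pow(Add(9412, Add(Rational(-1600, 1503), Rational(-6, 571))), -1) = Pow(Add(9412, Rational(-922618, 858213)), -1) = Pow(Rational(8076578138, 858213), -1) = Rational(858213, 8076578138)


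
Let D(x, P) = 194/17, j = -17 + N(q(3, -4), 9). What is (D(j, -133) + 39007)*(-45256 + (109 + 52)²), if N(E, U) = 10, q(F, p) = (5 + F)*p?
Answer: -12825156855/17 ≈ -7.5442e+8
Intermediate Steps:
q(F, p) = p*(5 + F)
j = -7 (j = -17 + 10 = -7)
D(x, P) = 194/17 (D(x, P) = 194*(1/17) = 194/17)
(D(j, -133) + 39007)*(-45256 + (109 + 52)²) = (194/17 + 39007)*(-45256 + (109 + 52)²) = 663313*(-45256 + 161²)/17 = 663313*(-45256 + 25921)/17 = (663313/17)*(-19335) = -12825156855/17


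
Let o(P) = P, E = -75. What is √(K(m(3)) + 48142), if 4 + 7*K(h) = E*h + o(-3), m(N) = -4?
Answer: √2361009/7 ≈ 219.51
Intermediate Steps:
K(h) = -1 - 75*h/7 (K(h) = -4/7 + (-75*h - 3)/7 = -4/7 + (-3 - 75*h)/7 = -4/7 + (-3/7 - 75*h/7) = -1 - 75*h/7)
√(K(m(3)) + 48142) = √((-1 - 75/7*(-4)) + 48142) = √((-1 + 300/7) + 48142) = √(293/7 + 48142) = √(337287/7) = √2361009/7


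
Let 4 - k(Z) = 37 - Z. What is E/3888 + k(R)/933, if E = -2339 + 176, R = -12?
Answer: -243671/403056 ≈ -0.60456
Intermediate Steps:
E = -2163
k(Z) = -33 + Z (k(Z) = 4 - (37 - Z) = 4 + (-37 + Z) = -33 + Z)
E/3888 + k(R)/933 = -2163/3888 + (-33 - 12)/933 = -2163*1/3888 - 45*1/933 = -721/1296 - 15/311 = -243671/403056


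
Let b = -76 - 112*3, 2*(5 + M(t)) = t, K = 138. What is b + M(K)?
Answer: -348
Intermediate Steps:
M(t) = -5 + t/2
b = -412 (b = -76 - 336 = -412)
b + M(K) = -412 + (-5 + (1/2)*138) = -412 + (-5 + 69) = -412 + 64 = -348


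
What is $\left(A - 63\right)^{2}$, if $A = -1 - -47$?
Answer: $289$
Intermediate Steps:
$A = 46$ ($A = -1 + 47 = 46$)
$\left(A - 63\right)^{2} = \left(46 - 63\right)^{2} = \left(-17\right)^{2} = 289$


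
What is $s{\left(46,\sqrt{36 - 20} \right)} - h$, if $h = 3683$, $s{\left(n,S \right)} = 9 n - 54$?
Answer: $-3323$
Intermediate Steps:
$s{\left(n,S \right)} = -54 + 9 n$
$s{\left(46,\sqrt{36 - 20} \right)} - h = \left(-54 + 9 \cdot 46\right) - 3683 = \left(-54 + 414\right) - 3683 = 360 - 3683 = -3323$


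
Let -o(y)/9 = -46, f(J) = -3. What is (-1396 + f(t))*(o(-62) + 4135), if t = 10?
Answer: -6364051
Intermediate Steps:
o(y) = 414 (o(y) = -9*(-46) = 414)
(-1396 + f(t))*(o(-62) + 4135) = (-1396 - 3)*(414 + 4135) = -1399*4549 = -6364051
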